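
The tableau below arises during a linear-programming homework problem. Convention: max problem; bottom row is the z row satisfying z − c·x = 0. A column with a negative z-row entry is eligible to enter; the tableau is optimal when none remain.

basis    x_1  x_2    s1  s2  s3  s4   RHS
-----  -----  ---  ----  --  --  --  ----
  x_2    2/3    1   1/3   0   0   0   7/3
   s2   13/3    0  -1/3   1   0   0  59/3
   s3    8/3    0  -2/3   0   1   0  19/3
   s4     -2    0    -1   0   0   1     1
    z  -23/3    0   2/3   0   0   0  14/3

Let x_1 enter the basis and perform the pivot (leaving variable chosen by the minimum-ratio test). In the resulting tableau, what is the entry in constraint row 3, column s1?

Ratio test on column x_1 — row 1: (7/3)/(2/3) = 7/2; row 2: (59/3)/(13/3) = 59/13; row 3: (19/3)/(8/3) = 19/8; row 4: entry -2 ≤ 0. Minimum is 19/8 at row 3 (s3 leaves); pivot element 8/3.
Divide row 3 by 8/3; eliminate column x_1 from the other rows.
In the new row 3, the s1 entry is the old entry divided by the pivot: (-2/3)/(8/3) = -1/4.

-1/4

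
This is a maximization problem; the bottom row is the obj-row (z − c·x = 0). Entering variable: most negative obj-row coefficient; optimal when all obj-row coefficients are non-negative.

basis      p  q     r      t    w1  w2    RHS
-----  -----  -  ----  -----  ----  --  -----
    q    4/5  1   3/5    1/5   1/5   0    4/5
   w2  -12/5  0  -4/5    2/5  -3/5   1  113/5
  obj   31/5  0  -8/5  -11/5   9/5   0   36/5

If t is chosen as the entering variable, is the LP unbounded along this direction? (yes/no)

no

Column t has positive entries in row(s) 1, 2, so the ratio test bounds it — not unbounded.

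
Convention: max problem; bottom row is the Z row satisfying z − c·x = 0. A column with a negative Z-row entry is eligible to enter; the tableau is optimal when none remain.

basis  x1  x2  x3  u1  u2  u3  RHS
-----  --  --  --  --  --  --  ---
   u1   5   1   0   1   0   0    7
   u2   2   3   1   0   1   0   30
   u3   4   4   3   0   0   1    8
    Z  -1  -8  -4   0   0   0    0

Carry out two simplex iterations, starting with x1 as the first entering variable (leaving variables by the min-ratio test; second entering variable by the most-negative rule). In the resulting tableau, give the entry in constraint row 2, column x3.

Ratio test on column x1 — row 1: 7/5 = 7/5; row 2: 30/2 = 15; row 3: 8/4 = 2. Minimum is 7/5 at row 1 (u1 leaves); pivot element 5.
Divide row 1 by 5; eliminate column x1 from the other rows.
Second iteration: most negative Z-row entry is -39/5 in column x2, so x2 enters.
Ratio test on column x2 — row 1: (7/5)/(1/5) = 7; row 2: (136/5)/(13/5) = 136/13; row 3: (12/5)/(16/5) = 3/4. Minimum is 3/4 at row 3 (u3 leaves); pivot element 16/5.
Divide row 3 by 16/5; eliminate column x2 from the other rows.
After both pivots, the entry at constraint row 2, column x3 is -23/16.

-23/16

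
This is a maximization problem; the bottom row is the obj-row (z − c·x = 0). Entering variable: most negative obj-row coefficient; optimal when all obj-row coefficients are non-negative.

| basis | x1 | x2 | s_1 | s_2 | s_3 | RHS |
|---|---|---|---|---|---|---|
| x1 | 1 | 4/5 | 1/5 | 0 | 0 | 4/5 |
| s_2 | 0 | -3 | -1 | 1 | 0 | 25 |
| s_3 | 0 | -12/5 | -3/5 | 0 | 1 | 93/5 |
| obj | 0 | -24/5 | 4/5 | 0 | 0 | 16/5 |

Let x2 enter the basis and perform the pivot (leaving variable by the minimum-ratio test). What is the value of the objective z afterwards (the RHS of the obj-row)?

8

Ratio test on column x2 — row 1: (4/5)/(4/5) = 1; row 2: entry -3 ≤ 0; row 3: entry -12/5 ≤ 0. Minimum is 1 at row 1 (x1 leaves); pivot element 4/5.
Pivot on row 1; the obj-row RHS becomes 16/5 − (-24/5)·1 = 8.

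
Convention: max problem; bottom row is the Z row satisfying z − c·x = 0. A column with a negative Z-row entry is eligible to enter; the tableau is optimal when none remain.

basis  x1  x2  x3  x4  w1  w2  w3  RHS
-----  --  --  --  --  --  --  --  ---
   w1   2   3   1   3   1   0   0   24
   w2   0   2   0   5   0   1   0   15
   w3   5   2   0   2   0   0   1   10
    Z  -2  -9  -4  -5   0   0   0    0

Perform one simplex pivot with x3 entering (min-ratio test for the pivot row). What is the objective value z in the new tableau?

Ratio test on column x3 — row 1: 24/1 = 24; row 2: entry 0 ≤ 0; row 3: entry 0 ≤ 0. Minimum is 24 at row 1 (w1 leaves); pivot element 1.
Pivot on row 1; the Z-row RHS becomes 0 − (-4)·24 = 96.

96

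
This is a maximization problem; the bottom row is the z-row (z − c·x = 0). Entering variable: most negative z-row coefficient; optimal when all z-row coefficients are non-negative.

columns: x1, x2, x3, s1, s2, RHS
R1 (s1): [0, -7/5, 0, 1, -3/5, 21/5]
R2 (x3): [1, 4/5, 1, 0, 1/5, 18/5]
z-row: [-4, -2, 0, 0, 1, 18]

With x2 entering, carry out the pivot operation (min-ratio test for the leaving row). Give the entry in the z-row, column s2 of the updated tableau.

Ratio test on column x2 — row 1: entry -7/5 ≤ 0; row 2: (18/5)/(4/5) = 9/2. Minimum is 9/2 at row 2 (x3 leaves); pivot element 4/5.
Divide row 2 by 4/5; eliminate column x2 from the other rows.
z-row update in column s2: 1 − (-2)·(1/4) = 3/2.

3/2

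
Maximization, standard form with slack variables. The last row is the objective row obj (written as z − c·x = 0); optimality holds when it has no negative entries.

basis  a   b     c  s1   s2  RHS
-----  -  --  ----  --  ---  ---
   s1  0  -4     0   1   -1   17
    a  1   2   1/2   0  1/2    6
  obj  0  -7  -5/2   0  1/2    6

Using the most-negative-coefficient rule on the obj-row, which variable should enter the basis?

Negative obj-row entries: b: -7, c: -5/2.
The most negative is -7 in column b, so b enters.

b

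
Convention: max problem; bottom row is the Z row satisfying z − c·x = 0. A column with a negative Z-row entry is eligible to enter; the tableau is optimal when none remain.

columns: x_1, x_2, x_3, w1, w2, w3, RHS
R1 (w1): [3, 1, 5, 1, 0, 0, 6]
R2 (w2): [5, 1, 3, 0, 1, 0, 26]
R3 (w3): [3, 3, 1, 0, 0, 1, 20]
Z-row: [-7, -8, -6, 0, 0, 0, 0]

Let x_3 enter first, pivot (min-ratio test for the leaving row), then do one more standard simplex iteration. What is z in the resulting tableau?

48

Ratio test on column x_3 — row 1: 6/5 = 6/5; row 2: 26/3 = 26/3; row 3: 20/1 = 20. Minimum is 6/5 at row 1 (w1 leaves); pivot element 5.
Pivot on row 1; the Z-row RHS becomes 0 − (-6)·(6/5) = 36/5.
Next entering variable (most negative Z-row entry -34/5): x_2.
Ratio test on column x_2 — row 1: (6/5)/(1/5) = 6; row 2: (112/5)/(2/5) = 56; row 3: (94/5)/(14/5) = 47/7. Minimum is 6 at row 1 (x_3 leaves); pivot element 1/5.
After the second pivot the Z-row RHS is 36/5 − (-34/5)·6 = 48.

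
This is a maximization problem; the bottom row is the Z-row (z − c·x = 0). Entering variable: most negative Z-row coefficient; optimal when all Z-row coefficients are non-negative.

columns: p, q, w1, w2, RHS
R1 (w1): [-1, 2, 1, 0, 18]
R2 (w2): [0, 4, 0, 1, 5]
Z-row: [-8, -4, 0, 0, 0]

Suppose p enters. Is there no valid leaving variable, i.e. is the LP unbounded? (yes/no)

Every constraint-row entry in column p is ≤ 0, so increasing p is unbounded.

yes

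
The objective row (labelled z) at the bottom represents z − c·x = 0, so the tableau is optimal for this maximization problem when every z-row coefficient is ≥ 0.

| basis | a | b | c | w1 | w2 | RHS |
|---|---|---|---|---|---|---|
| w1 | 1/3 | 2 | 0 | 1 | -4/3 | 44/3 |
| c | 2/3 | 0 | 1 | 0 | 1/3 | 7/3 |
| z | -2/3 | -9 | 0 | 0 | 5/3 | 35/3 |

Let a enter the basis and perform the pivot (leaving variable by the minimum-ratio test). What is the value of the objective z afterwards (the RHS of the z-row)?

Ratio test on column a — row 1: (44/3)/(1/3) = 44; row 2: (7/3)/(2/3) = 7/2. Minimum is 7/2 at row 2 (c leaves); pivot element 2/3.
Pivot on row 2; the z-row RHS becomes 35/3 − (-2/3)·(7/2) = 14.

14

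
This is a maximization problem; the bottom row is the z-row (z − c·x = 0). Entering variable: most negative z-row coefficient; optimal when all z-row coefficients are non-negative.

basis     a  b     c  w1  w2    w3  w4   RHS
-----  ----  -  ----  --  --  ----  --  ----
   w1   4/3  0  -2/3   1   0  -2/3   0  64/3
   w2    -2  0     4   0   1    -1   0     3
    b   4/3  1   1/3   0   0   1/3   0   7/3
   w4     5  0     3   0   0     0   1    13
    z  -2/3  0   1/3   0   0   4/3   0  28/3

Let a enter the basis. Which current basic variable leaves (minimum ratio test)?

b

Column a entries and ratios — w1: (64/3)/(4/3) = 16; w2: -2 ≤ 0, skip; b: (7/3)/(4/3) = 7/4; w4: 13/5 = 13/5.
Smallest ratio is 7/4 in the row of b, so b leaves.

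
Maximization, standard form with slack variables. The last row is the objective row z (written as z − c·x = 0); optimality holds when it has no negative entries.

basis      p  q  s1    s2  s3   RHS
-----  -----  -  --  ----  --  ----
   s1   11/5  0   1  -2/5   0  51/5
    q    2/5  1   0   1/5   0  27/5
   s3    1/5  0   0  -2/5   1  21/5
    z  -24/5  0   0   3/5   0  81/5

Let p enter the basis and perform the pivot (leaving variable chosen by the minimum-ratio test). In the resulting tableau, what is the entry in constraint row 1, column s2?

Ratio test on column p — row 1: (51/5)/(11/5) = 51/11; row 2: (27/5)/(2/5) = 27/2; row 3: (21/5)/(1/5) = 21. Minimum is 51/11 at row 1 (s1 leaves); pivot element 11/5.
Divide row 1 by 11/5; eliminate column p from the other rows.
In the new row 1, the s2 entry is the old entry divided by the pivot: (-2/5)/(11/5) = -2/11.

-2/11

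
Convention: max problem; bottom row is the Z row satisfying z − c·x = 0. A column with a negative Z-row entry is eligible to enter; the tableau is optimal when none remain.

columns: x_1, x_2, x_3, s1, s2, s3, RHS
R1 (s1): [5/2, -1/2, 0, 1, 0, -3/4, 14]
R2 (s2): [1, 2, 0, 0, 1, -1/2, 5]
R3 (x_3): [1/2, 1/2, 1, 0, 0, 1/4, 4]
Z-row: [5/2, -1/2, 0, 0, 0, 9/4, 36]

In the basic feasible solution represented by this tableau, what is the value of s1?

14

s1 is basic (row 1); its value is the RHS of that row, 14.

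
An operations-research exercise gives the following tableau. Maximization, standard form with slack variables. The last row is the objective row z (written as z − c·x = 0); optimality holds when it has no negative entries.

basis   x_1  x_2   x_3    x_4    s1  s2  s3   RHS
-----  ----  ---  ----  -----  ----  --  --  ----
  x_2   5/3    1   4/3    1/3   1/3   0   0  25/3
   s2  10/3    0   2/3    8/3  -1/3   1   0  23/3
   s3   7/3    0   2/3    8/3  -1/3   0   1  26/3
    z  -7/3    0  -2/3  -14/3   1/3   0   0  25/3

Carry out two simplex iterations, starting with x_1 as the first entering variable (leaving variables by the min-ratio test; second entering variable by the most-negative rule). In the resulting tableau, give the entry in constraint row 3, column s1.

Ratio test on column x_1 — row 1: (25/3)/(5/3) = 5; row 2: (23/3)/(10/3) = 23/10; row 3: (26/3)/(7/3) = 26/7. Minimum is 23/10 at row 2 (s2 leaves); pivot element 10/3.
Divide row 2 by 10/3; eliminate column x_1 from the other rows.
Second iteration: most negative z-row entry is -14/5 in column x_4, so x_4 enters.
Ratio test on column x_4 — row 1: entry -1 ≤ 0; row 2: (23/10)/(4/5) = 23/8; row 3: (33/10)/(4/5) = 33/8. Minimum is 23/8 at row 2 (x_1 leaves); pivot element 4/5.
Divide row 2 by 4/5; eliminate column x_4 from the other rows.
After both pivots, the entry at constraint row 3, column s1 is 0.

0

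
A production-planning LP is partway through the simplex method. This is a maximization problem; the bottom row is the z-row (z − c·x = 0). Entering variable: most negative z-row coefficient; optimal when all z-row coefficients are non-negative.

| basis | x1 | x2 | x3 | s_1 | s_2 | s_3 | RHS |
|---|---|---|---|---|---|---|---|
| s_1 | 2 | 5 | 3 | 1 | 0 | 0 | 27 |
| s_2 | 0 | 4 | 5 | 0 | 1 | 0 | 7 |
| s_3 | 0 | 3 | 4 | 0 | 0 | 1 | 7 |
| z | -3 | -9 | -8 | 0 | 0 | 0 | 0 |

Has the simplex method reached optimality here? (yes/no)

The z-row has a negative entry -9 in column x2, so it is not optimal.

no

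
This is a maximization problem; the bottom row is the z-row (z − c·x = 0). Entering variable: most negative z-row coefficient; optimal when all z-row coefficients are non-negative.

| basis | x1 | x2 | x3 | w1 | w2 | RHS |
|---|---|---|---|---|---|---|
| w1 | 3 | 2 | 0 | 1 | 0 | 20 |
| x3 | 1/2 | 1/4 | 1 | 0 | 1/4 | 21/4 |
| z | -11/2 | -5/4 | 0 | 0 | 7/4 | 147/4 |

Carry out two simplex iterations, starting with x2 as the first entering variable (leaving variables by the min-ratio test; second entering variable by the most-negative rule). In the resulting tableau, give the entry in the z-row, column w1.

Ratio test on column x2 — row 1: 20/2 = 10; row 2: (21/4)/(1/4) = 21. Minimum is 10 at row 1 (w1 leaves); pivot element 2.
Divide row 1 by 2; eliminate column x2 from the other rows.
Second iteration: most negative z-row entry is -29/8 in column x1, so x1 enters.
Ratio test on column x1 — row 1: 10/(3/2) = 20/3; row 2: (11/4)/(1/8) = 22. Minimum is 20/3 at row 1 (x2 leaves); pivot element 3/2.
Divide row 1 by 3/2; eliminate column x1 from the other rows.
After both pivots, the entry at the z-row, column w1 is 11/6.

11/6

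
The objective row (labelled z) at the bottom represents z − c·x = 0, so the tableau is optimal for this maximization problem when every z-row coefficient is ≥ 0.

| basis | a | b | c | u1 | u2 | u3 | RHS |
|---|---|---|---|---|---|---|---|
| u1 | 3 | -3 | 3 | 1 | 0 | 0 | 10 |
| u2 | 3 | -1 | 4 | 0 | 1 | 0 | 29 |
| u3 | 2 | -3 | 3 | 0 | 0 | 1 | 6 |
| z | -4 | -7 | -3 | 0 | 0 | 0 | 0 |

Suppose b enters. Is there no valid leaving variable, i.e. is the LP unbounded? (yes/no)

yes

Every constraint-row entry in column b is ≤ 0, so increasing b is unbounded.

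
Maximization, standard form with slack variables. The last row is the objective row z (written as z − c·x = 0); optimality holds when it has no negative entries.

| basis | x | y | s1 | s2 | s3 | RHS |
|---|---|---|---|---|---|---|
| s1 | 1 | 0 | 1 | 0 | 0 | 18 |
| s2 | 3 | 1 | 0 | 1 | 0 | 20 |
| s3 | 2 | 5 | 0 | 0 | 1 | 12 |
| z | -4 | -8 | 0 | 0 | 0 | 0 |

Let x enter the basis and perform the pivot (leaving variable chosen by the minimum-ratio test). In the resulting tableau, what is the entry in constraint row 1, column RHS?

12

Ratio test on column x — row 1: 18/1 = 18; row 2: 20/3 = 20/3; row 3: 12/2 = 6. Minimum is 6 at row 3 (s3 leaves); pivot element 2.
Divide row 3 by 2; eliminate column x from the other rows.
Row 1 update in column RHS: 18 − 1·6 = 12.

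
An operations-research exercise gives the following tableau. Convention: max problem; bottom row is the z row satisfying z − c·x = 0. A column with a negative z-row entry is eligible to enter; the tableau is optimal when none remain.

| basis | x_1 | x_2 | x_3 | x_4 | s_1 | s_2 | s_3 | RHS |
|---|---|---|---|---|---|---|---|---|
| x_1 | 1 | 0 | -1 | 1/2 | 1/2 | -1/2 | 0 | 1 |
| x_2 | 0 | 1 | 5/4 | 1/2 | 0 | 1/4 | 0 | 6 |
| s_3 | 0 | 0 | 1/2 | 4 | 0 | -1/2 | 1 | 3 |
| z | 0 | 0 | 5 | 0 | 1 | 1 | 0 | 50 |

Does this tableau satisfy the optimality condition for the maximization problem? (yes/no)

Every z-row coefficient is ≥ 0, so the tableau is optimal.

yes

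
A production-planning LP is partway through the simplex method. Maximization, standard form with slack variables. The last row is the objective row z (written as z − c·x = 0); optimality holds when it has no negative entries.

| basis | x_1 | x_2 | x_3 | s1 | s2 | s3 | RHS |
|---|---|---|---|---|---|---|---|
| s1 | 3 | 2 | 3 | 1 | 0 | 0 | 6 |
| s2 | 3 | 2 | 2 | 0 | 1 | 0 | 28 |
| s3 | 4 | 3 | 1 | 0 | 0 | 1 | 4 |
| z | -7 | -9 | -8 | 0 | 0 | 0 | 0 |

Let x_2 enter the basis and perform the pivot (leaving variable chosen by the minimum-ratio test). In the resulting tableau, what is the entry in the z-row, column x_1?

Ratio test on column x_2 — row 1: 6/2 = 3; row 2: 28/2 = 14; row 3: 4/3 = 4/3. Minimum is 4/3 at row 3 (s3 leaves); pivot element 3.
Divide row 3 by 3; eliminate column x_2 from the other rows.
z-row update in column x_1: -7 − (-9)·(4/3) = 5.

5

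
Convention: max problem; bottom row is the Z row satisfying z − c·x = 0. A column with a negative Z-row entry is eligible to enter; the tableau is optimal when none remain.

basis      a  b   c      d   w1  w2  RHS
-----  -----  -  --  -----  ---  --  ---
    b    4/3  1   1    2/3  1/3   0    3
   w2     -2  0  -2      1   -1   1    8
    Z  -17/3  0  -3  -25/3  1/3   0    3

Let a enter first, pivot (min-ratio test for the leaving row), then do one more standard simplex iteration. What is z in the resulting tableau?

Ratio test on column a — row 1: 3/(4/3) = 9/4; row 2: entry -2 ≤ 0. Minimum is 9/4 at row 1 (b leaves); pivot element 4/3.
Pivot on row 1; the Z-row RHS becomes 3 − (-17/3)·(9/4) = 63/4.
Next entering variable (most negative Z-row entry -11/2): d.
Ratio test on column d — row 1: (9/4)/(1/2) = 9/2; row 2: (25/2)/2 = 25/4. Minimum is 9/2 at row 1 (a leaves); pivot element 1/2.
After the second pivot the Z-row RHS is 63/4 − (-11/2)·(9/2) = 81/2.

81/2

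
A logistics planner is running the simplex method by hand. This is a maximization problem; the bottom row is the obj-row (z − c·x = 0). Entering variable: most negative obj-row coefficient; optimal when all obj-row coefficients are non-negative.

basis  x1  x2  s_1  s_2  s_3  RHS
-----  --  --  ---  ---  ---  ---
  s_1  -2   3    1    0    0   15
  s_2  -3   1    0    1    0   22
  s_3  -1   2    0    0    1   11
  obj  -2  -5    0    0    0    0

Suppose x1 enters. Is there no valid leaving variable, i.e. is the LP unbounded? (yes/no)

yes

Every constraint-row entry in column x1 is ≤ 0, so increasing x1 is unbounded.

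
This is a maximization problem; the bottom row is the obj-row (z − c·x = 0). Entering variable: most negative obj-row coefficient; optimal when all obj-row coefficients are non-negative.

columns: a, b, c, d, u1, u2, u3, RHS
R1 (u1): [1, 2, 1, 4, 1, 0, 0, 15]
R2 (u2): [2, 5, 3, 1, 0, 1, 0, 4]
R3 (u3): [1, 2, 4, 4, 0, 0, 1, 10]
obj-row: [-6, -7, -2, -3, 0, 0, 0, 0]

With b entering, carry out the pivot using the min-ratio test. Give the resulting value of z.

Ratio test on column b — row 1: 15/2 = 15/2; row 2: 4/5 = 4/5; row 3: 10/2 = 5. Minimum is 4/5 at row 2 (u2 leaves); pivot element 5.
Pivot on row 2; the obj-row RHS becomes 0 − (-7)·(4/5) = 28/5.

28/5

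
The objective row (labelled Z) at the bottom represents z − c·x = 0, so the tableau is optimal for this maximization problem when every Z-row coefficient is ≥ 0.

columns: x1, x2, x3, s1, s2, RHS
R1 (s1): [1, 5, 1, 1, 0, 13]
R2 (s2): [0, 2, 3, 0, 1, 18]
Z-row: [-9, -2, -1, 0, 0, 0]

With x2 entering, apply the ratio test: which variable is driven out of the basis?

s1

Column x2 entries and ratios — s1: 13/5 = 13/5; s2: 18/2 = 9.
Smallest ratio is 13/5 in the row of s1, so s1 leaves.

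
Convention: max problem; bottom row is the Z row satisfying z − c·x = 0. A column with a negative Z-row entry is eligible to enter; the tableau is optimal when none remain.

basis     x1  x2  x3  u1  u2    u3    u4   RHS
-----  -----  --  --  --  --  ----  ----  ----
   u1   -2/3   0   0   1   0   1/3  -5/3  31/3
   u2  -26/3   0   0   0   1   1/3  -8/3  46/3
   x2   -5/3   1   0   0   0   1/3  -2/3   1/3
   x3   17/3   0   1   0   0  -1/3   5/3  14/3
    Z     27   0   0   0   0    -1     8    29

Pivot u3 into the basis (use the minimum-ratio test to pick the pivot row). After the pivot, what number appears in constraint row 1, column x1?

1

Ratio test on column u3 — row 1: (31/3)/(1/3) = 31; row 2: (46/3)/(1/3) = 46; row 3: (1/3)/(1/3) = 1; row 4: entry -1/3 ≤ 0. Minimum is 1 at row 3 (x2 leaves); pivot element 1/3.
Divide row 3 by 1/3; eliminate column u3 from the other rows.
Row 1 update in column x1: -2/3 − (1/3)·(-5) = 1.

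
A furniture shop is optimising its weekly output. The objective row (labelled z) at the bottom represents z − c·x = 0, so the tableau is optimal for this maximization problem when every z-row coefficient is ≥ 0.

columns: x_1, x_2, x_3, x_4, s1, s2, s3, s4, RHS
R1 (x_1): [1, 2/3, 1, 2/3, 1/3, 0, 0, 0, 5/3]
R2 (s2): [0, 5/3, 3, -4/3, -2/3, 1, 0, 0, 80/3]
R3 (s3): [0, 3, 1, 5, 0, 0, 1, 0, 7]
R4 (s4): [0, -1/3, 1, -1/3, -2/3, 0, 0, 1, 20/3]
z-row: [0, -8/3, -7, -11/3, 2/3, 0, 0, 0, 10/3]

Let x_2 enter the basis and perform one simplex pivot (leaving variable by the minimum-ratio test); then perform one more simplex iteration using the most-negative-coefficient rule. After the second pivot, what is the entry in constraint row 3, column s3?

3/7

Ratio test on column x_2 — row 1: (5/3)/(2/3) = 5/2; row 2: (80/3)/(5/3) = 16; row 3: 7/3 = 7/3; row 4: entry -1/3 ≤ 0. Minimum is 7/3 at row 3 (s3 leaves); pivot element 3.
Divide row 3 by 3; eliminate column x_2 from the other rows.
Second iteration: most negative z-row entry is -55/9 in column x_3, so x_3 enters.
Ratio test on column x_3 — row 1: (1/9)/(7/9) = 1/7; row 2: (205/9)/(22/9) = 205/22; row 3: (7/3)/(1/3) = 7; row 4: (67/9)/(10/9) = 67/10. Minimum is 1/7 at row 1 (x_1 leaves); pivot element 7/9.
Divide row 1 by 7/9; eliminate column x_3 from the other rows.
After both pivots, the entry at constraint row 3, column s3 is 3/7.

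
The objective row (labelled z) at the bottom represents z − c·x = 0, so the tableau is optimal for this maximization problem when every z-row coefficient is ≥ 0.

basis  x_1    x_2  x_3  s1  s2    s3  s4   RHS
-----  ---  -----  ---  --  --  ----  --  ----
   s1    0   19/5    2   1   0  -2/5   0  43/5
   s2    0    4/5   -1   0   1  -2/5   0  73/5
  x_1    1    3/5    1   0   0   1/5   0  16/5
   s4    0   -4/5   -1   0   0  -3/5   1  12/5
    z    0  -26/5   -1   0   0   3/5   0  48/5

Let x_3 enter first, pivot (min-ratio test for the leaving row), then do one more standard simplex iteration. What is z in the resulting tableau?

Ratio test on column x_3 — row 1: (43/5)/2 = 43/10; row 2: entry -1 ≤ 0; row 3: (16/5)/1 = 16/5; row 4: entry -1 ≤ 0. Minimum is 16/5 at row 3 (x_1 leaves); pivot element 1.
Pivot on row 3; the z-row RHS becomes 48/5 − (-1)·(16/5) = 64/5.
Next entering variable (most negative z-row entry -23/5): x_2.
Ratio test on column x_2 — row 1: (11/5)/(13/5) = 11/13; row 2: (89/5)/(7/5) = 89/7; row 3: (16/5)/(3/5) = 16/3; row 4: entry -1/5 ≤ 0. Minimum is 11/13 at row 1 (s1 leaves); pivot element 13/5.
After the second pivot the z-row RHS is 64/5 − (-23/5)·(11/13) = 217/13.

217/13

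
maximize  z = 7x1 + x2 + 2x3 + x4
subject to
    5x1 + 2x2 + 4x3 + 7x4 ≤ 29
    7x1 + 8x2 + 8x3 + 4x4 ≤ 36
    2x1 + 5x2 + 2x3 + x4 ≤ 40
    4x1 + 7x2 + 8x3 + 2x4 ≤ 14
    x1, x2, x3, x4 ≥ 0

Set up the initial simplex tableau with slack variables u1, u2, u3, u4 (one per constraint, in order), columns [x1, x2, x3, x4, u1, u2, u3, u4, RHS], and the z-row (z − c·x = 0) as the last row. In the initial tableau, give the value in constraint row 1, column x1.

5

Constraint 1 has coefficient 5 on x1.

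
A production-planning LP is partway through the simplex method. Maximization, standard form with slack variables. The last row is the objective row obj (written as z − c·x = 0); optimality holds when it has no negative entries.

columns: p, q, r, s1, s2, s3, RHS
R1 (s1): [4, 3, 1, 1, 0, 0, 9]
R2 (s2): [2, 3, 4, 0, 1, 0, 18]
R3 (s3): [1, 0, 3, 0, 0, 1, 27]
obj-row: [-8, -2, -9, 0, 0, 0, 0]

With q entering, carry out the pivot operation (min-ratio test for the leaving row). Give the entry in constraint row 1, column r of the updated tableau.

1/3

Ratio test on column q — row 1: 9/3 = 3; row 2: 18/3 = 6; row 3: entry 0 ≤ 0. Minimum is 3 at row 1 (s1 leaves); pivot element 3.
Divide row 1 by 3; eliminate column q from the other rows.
In the new row 1, the r entry is the old entry divided by the pivot: 1/3 = 1/3.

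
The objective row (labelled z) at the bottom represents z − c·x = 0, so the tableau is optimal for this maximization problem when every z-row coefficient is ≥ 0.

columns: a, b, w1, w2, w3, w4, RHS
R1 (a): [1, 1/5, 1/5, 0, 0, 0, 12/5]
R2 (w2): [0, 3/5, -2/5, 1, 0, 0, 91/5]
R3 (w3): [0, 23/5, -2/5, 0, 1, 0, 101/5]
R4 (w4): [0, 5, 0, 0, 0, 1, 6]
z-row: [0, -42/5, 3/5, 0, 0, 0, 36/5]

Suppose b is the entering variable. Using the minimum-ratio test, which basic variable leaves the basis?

w4

Column b entries and ratios — a: (12/5)/(1/5) = 12; w2: (91/5)/(3/5) = 91/3; w3: (101/5)/(23/5) = 101/23; w4: 6/5 = 6/5.
Smallest ratio is 6/5 in the row of w4, so w4 leaves.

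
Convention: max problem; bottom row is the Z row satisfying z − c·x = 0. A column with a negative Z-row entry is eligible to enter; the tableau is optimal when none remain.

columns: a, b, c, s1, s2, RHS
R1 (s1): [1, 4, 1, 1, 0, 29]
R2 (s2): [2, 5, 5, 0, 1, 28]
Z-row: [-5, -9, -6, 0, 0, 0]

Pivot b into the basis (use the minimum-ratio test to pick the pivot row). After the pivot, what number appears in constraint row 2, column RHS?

28/5

Ratio test on column b — row 1: 29/4 = 29/4; row 2: 28/5 = 28/5. Minimum is 28/5 at row 2 (s2 leaves); pivot element 5.
Divide row 2 by 5; eliminate column b from the other rows.
In the new row 2, the RHS entry is the old entry divided by the pivot: 28/5 = 28/5.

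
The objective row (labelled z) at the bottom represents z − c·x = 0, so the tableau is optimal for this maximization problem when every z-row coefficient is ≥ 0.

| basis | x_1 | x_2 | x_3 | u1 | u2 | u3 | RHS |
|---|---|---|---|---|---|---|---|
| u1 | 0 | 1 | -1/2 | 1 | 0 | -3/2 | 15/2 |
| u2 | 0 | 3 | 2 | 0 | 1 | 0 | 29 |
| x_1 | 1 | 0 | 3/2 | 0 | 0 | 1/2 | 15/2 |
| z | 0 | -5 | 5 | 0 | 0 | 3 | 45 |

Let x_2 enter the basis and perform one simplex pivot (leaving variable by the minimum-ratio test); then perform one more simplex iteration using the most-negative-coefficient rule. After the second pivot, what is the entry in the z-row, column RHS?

Ratio test on column x_2 — row 1: (15/2)/1 = 15/2; row 2: 29/3 = 29/3; row 3: entry 0 ≤ 0. Minimum is 15/2 at row 1 (u1 leaves); pivot element 1.
Divide row 1 by 1; eliminate column x_2 from the other rows.
Second iteration: most negative z-row entry is -9/2 in column u3, so u3 enters.
Ratio test on column u3 — row 1: entry -3/2 ≤ 0; row 2: (13/2)/(9/2) = 13/9; row 3: (15/2)/(1/2) = 15. Minimum is 13/9 at row 2 (u2 leaves); pivot element 9/2.
Divide row 2 by 9/2; eliminate column u3 from the other rows.
After both pivots, the entry at the z-row, column RHS is 89.

89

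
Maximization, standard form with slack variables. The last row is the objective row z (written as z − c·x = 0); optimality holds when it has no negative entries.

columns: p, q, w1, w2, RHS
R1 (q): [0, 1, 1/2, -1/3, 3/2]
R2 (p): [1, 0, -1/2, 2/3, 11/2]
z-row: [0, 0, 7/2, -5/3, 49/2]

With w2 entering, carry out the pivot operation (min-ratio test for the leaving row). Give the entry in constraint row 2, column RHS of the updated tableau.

33/4

Ratio test on column w2 — row 1: entry -1/3 ≤ 0; row 2: (11/2)/(2/3) = 33/4. Minimum is 33/4 at row 2 (p leaves); pivot element 2/3.
Divide row 2 by 2/3; eliminate column w2 from the other rows.
In the new row 2, the RHS entry is the old entry divided by the pivot: (11/2)/(2/3) = 33/4.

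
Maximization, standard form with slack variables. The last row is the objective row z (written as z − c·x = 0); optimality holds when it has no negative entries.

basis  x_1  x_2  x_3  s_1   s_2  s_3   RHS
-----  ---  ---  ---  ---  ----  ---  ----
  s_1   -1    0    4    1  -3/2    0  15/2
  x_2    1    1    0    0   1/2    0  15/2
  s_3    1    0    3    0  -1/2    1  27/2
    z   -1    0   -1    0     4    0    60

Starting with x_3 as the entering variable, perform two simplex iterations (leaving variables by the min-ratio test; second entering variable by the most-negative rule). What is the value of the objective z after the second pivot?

Ratio test on column x_3 — row 1: (15/2)/4 = 15/8; row 2: entry 0 ≤ 0; row 3: (27/2)/3 = 9/2. Minimum is 15/8 at row 1 (s_1 leaves); pivot element 4.
Pivot on row 1; the z-row RHS becomes 60 − (-1)·(15/8) = 495/8.
Next entering variable (most negative z-row entry -5/4): x_1.
Ratio test on column x_1 — row 1: entry -1/4 ≤ 0; row 2: (15/2)/1 = 15/2; row 3: (63/8)/(7/4) = 9/2. Minimum is 9/2 at row 3 (s_3 leaves); pivot element 7/4.
After the second pivot the z-row RHS is 495/8 − (-5/4)·(9/2) = 135/2.

135/2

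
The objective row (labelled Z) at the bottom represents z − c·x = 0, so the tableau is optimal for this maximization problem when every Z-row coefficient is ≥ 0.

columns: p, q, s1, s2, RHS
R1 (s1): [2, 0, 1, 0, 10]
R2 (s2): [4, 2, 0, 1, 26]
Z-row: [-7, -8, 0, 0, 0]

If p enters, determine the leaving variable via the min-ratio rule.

s1

Column p entries and ratios — s1: 10/2 = 5; s2: 26/4 = 13/2.
Smallest ratio is 5 in the row of s1, so s1 leaves.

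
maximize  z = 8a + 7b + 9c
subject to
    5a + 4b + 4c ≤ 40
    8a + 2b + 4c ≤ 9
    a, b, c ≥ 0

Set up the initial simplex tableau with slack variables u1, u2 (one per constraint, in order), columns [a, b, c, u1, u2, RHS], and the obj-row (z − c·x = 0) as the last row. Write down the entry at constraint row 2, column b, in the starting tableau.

Constraint 2 has coefficient 2 on b.

2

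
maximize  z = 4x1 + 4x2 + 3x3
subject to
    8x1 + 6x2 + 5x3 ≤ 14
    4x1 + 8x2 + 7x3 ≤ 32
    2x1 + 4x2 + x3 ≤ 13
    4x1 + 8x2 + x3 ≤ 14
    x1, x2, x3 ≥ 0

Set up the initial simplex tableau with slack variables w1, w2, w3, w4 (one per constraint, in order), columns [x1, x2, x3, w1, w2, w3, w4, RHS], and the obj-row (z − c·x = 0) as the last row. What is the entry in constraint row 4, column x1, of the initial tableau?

Constraint 4 has coefficient 4 on x1.

4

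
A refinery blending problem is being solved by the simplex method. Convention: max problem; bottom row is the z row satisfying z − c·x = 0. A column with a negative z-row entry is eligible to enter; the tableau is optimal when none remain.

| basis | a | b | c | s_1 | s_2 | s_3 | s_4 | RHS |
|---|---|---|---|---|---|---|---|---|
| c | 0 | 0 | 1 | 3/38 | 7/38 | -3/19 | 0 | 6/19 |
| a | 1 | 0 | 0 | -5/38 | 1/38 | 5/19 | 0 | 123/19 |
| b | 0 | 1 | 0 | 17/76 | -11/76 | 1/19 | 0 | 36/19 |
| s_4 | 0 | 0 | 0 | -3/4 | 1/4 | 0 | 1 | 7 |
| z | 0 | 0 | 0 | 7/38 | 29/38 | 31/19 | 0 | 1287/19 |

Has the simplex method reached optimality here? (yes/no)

Every z-row coefficient is ≥ 0, so the tableau is optimal.

yes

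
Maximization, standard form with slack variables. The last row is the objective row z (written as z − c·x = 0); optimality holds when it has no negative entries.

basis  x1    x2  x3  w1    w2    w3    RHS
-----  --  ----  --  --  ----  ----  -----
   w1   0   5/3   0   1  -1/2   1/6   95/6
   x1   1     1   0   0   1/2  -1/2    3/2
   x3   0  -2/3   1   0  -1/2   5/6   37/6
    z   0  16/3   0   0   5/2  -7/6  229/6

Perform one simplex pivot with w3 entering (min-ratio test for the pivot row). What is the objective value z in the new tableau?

Ratio test on column w3 — row 1: (95/6)/(1/6) = 95; row 2: entry -1/2 ≤ 0; row 3: (37/6)/(5/6) = 37/5. Minimum is 37/5 at row 3 (x3 leaves); pivot element 5/6.
Pivot on row 3; the z-row RHS becomes 229/6 − (-7/6)·(37/5) = 234/5.

234/5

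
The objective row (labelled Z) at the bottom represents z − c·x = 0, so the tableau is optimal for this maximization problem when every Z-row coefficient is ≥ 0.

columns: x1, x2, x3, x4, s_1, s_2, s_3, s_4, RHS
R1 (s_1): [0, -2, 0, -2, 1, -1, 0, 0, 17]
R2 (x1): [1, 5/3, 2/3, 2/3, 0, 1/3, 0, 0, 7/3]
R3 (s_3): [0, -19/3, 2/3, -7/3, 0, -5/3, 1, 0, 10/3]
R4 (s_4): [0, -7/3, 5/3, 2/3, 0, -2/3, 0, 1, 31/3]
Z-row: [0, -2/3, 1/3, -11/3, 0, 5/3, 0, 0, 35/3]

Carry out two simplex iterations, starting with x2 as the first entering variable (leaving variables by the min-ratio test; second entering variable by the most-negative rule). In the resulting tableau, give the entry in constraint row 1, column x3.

Ratio test on column x2 — row 1: entry -2 ≤ 0; row 2: (7/3)/(5/3) = 7/5; row 3: entry -19/3 ≤ 0; row 4: entry -7/3 ≤ 0. Minimum is 7/5 at row 2 (x1 leaves); pivot element 5/3.
Divide row 2 by 5/3; eliminate column x2 from the other rows.
Second iteration: most negative Z-row entry is -17/5 in column x4, so x4 enters.
Ratio test on column x4 — row 1: entry -6/5 ≤ 0; row 2: (7/5)/(2/5) = 7/2; row 3: (61/5)/(1/5) = 61; row 4: (68/5)/(8/5) = 17/2. Minimum is 7/2 at row 2 (x2 leaves); pivot element 2/5.
Divide row 2 by 2/5; eliminate column x4 from the other rows.
After both pivots, the entry at constraint row 1, column x3 is 2.

2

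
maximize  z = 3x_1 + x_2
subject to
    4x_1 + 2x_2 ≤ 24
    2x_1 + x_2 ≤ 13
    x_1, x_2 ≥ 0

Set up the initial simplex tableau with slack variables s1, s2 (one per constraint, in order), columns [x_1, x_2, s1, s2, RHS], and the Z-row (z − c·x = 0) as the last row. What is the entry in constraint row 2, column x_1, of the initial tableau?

2

Constraint 2 has coefficient 2 on x_1.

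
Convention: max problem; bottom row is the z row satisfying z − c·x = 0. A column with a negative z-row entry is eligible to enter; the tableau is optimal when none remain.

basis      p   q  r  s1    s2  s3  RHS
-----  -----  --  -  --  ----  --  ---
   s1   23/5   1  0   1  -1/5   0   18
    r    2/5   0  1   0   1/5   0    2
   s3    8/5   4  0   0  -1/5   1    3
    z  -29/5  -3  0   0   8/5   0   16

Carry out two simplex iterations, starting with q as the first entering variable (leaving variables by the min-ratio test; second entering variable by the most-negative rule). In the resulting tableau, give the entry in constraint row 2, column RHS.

Ratio test on column q — row 1: 18/1 = 18; row 2: entry 0 ≤ 0; row 3: 3/4 = 3/4. Minimum is 3/4 at row 3 (s3 leaves); pivot element 4.
Divide row 3 by 4; eliminate column q from the other rows.
Second iteration: most negative z-row entry is -23/5 in column p, so p enters.
Ratio test on column p — row 1: (69/4)/(21/5) = 115/28; row 2: 2/(2/5) = 5; row 3: (3/4)/(2/5) = 15/8. Minimum is 15/8 at row 3 (q leaves); pivot element 2/5.
Divide row 3 by 2/5; eliminate column p from the other rows.
After both pivots, the entry at constraint row 2, column RHS is 5/4.

5/4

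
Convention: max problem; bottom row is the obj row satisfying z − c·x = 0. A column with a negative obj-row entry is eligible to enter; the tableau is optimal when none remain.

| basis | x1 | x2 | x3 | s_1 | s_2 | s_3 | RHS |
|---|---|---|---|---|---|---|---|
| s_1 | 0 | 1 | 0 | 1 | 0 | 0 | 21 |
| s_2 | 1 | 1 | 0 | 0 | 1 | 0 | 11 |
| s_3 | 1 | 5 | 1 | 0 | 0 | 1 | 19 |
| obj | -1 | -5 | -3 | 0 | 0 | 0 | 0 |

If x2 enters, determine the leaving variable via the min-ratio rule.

s_3

Column x2 entries and ratios — s_1: 21/1 = 21; s_2: 11/1 = 11; s_3: 19/5 = 19/5.
Smallest ratio is 19/5 in the row of s_3, so s_3 leaves.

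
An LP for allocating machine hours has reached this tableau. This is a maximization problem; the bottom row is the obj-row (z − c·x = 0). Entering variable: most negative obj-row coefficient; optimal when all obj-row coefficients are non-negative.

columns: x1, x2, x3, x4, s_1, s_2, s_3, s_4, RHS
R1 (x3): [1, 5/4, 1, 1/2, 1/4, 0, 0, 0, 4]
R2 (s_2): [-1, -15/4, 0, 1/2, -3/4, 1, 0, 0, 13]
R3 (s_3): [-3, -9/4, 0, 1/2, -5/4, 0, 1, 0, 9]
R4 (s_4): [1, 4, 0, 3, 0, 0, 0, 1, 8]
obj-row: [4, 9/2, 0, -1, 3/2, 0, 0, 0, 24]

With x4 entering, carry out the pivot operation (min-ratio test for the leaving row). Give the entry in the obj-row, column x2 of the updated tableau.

35/6

Ratio test on column x4 — row 1: 4/(1/2) = 8; row 2: 13/(1/2) = 26; row 3: 9/(1/2) = 18; row 4: 8/3 = 8/3. Minimum is 8/3 at row 4 (s_4 leaves); pivot element 3.
Divide row 4 by 3; eliminate column x4 from the other rows.
obj-row update in column x2: 9/2 − (-1)·(4/3) = 35/6.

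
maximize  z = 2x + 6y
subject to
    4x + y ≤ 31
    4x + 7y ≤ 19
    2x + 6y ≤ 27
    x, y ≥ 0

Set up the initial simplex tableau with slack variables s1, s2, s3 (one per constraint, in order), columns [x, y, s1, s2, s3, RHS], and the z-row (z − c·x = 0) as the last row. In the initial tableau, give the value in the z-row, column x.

The z-row carries the negated objective coefficients: the x entry is -2.

-2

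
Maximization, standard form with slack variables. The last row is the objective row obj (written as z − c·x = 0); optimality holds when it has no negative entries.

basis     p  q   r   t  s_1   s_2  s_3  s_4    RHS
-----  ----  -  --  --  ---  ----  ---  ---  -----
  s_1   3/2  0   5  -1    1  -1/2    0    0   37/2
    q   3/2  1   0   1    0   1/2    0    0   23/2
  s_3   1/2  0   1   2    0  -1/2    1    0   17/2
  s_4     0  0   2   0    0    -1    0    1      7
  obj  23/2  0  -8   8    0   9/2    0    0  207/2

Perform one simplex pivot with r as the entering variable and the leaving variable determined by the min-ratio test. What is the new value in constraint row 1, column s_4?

-5/2

Ratio test on column r — row 1: (37/2)/5 = 37/10; row 2: entry 0 ≤ 0; row 3: (17/2)/1 = 17/2; row 4: 7/2 = 7/2. Minimum is 7/2 at row 4 (s_4 leaves); pivot element 2.
Divide row 4 by 2; eliminate column r from the other rows.
Row 1 update in column s_4: 0 − 5·(1/2) = -5/2.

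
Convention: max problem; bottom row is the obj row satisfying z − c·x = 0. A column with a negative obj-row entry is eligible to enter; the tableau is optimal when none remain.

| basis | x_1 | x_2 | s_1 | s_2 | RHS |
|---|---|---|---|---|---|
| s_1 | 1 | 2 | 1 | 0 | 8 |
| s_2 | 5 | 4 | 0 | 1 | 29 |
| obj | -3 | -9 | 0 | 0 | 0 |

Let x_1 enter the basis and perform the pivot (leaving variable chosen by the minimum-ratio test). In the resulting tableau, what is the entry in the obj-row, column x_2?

-33/5

Ratio test on column x_1 — row 1: 8/1 = 8; row 2: 29/5 = 29/5. Minimum is 29/5 at row 2 (s_2 leaves); pivot element 5.
Divide row 2 by 5; eliminate column x_1 from the other rows.
obj-row update in column x_2: -9 − (-3)·(4/5) = -33/5.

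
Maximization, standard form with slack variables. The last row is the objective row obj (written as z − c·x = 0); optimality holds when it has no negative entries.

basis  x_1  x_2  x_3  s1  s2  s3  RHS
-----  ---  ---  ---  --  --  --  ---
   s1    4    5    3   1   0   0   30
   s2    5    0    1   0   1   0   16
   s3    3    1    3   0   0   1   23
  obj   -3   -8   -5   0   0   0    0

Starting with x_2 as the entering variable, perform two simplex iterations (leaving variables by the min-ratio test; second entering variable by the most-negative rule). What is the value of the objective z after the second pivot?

Ratio test on column x_2 — row 1: 30/5 = 6; row 2: entry 0 ≤ 0; row 3: 23/1 = 23. Minimum is 6 at row 1 (s1 leaves); pivot element 5.
Pivot on row 1; the obj-row RHS becomes 0 − (-8)·6 = 48.
Next entering variable (most negative obj-row entry -1/5): x_3.
Ratio test on column x_3 — row 1: 6/(3/5) = 10; row 2: 16/1 = 16; row 3: 17/(12/5) = 85/12. Minimum is 85/12 at row 3 (s3 leaves); pivot element 12/5.
After the second pivot the obj-row RHS is 48 − (-1/5)·(85/12) = 593/12.

593/12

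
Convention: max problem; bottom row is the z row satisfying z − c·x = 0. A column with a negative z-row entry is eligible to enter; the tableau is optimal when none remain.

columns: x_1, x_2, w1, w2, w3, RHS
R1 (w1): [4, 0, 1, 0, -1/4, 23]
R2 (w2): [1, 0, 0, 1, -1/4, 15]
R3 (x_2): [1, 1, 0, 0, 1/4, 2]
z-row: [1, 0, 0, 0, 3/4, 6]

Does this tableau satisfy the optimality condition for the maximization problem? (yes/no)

yes

Every z-row coefficient is ≥ 0, so the tableau is optimal.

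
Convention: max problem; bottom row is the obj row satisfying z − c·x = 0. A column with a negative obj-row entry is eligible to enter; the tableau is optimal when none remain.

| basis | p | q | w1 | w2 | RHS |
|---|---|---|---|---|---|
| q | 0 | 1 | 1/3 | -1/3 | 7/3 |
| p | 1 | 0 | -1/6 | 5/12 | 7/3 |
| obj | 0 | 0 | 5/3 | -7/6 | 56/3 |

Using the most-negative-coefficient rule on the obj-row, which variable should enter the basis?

Negative obj-row entries: w2: -7/6.
The most negative is -7/6 in column w2, so w2 enters.

w2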